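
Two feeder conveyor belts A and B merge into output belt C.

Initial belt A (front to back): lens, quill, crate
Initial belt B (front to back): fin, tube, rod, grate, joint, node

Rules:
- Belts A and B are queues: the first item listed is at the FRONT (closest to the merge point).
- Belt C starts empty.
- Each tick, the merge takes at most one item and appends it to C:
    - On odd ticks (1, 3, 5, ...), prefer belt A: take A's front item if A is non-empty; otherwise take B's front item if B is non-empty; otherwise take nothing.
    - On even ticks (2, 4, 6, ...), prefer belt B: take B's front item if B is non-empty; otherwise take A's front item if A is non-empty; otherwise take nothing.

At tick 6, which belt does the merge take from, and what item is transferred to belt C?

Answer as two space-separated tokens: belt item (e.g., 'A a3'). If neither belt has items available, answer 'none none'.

Answer: B rod

Derivation:
Tick 1: prefer A, take lens from A; A=[quill,crate] B=[fin,tube,rod,grate,joint,node] C=[lens]
Tick 2: prefer B, take fin from B; A=[quill,crate] B=[tube,rod,grate,joint,node] C=[lens,fin]
Tick 3: prefer A, take quill from A; A=[crate] B=[tube,rod,grate,joint,node] C=[lens,fin,quill]
Tick 4: prefer B, take tube from B; A=[crate] B=[rod,grate,joint,node] C=[lens,fin,quill,tube]
Tick 5: prefer A, take crate from A; A=[-] B=[rod,grate,joint,node] C=[lens,fin,quill,tube,crate]
Tick 6: prefer B, take rod from B; A=[-] B=[grate,joint,node] C=[lens,fin,quill,tube,crate,rod]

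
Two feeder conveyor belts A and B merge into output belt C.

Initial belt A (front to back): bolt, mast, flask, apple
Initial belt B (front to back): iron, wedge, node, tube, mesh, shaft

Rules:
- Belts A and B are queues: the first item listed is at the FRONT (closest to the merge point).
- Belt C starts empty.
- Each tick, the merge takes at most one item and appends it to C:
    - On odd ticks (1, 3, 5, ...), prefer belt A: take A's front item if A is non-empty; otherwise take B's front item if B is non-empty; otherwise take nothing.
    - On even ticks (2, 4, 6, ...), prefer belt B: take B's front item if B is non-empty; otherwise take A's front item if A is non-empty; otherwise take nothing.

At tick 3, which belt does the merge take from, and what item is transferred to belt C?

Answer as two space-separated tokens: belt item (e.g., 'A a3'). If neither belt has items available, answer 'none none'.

Tick 1: prefer A, take bolt from A; A=[mast,flask,apple] B=[iron,wedge,node,tube,mesh,shaft] C=[bolt]
Tick 2: prefer B, take iron from B; A=[mast,flask,apple] B=[wedge,node,tube,mesh,shaft] C=[bolt,iron]
Tick 3: prefer A, take mast from A; A=[flask,apple] B=[wedge,node,tube,mesh,shaft] C=[bolt,iron,mast]

Answer: A mast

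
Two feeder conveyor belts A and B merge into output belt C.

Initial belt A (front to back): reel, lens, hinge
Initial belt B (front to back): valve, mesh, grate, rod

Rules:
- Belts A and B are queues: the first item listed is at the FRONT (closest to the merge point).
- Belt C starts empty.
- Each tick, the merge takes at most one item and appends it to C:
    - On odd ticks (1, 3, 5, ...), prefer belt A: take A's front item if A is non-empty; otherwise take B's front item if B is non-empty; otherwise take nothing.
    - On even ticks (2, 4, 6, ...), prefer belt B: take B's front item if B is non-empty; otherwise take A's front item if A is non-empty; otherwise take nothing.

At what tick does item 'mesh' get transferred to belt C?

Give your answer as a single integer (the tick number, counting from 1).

Answer: 4

Derivation:
Tick 1: prefer A, take reel from A; A=[lens,hinge] B=[valve,mesh,grate,rod] C=[reel]
Tick 2: prefer B, take valve from B; A=[lens,hinge] B=[mesh,grate,rod] C=[reel,valve]
Tick 3: prefer A, take lens from A; A=[hinge] B=[mesh,grate,rod] C=[reel,valve,lens]
Tick 4: prefer B, take mesh from B; A=[hinge] B=[grate,rod] C=[reel,valve,lens,mesh]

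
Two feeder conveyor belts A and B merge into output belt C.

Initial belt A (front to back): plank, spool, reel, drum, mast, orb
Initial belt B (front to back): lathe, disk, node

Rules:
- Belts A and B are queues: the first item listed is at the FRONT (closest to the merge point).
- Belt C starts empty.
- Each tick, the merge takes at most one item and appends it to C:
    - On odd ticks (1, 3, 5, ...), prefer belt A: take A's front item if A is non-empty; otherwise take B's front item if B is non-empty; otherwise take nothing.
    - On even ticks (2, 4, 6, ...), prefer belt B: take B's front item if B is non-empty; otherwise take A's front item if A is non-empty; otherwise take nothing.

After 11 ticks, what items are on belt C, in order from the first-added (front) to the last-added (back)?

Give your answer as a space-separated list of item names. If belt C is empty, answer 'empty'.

Tick 1: prefer A, take plank from A; A=[spool,reel,drum,mast,orb] B=[lathe,disk,node] C=[plank]
Tick 2: prefer B, take lathe from B; A=[spool,reel,drum,mast,orb] B=[disk,node] C=[plank,lathe]
Tick 3: prefer A, take spool from A; A=[reel,drum,mast,orb] B=[disk,node] C=[plank,lathe,spool]
Tick 4: prefer B, take disk from B; A=[reel,drum,mast,orb] B=[node] C=[plank,lathe,spool,disk]
Tick 5: prefer A, take reel from A; A=[drum,mast,orb] B=[node] C=[plank,lathe,spool,disk,reel]
Tick 6: prefer B, take node from B; A=[drum,mast,orb] B=[-] C=[plank,lathe,spool,disk,reel,node]
Tick 7: prefer A, take drum from A; A=[mast,orb] B=[-] C=[plank,lathe,spool,disk,reel,node,drum]
Tick 8: prefer B, take mast from A; A=[orb] B=[-] C=[plank,lathe,spool,disk,reel,node,drum,mast]
Tick 9: prefer A, take orb from A; A=[-] B=[-] C=[plank,lathe,spool,disk,reel,node,drum,mast,orb]
Tick 10: prefer B, both empty, nothing taken; A=[-] B=[-] C=[plank,lathe,spool,disk,reel,node,drum,mast,orb]
Tick 11: prefer A, both empty, nothing taken; A=[-] B=[-] C=[plank,lathe,spool,disk,reel,node,drum,mast,orb]

Answer: plank lathe spool disk reel node drum mast orb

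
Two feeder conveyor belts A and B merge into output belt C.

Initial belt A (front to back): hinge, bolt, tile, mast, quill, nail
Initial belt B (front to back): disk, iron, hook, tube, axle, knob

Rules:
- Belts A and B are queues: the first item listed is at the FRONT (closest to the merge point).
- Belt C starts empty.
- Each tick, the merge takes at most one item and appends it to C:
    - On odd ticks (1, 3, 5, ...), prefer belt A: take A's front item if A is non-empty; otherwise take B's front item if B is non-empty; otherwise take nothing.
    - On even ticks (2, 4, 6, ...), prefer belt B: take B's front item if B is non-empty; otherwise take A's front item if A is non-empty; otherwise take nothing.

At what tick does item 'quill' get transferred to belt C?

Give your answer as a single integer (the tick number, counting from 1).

Tick 1: prefer A, take hinge from A; A=[bolt,tile,mast,quill,nail] B=[disk,iron,hook,tube,axle,knob] C=[hinge]
Tick 2: prefer B, take disk from B; A=[bolt,tile,mast,quill,nail] B=[iron,hook,tube,axle,knob] C=[hinge,disk]
Tick 3: prefer A, take bolt from A; A=[tile,mast,quill,nail] B=[iron,hook,tube,axle,knob] C=[hinge,disk,bolt]
Tick 4: prefer B, take iron from B; A=[tile,mast,quill,nail] B=[hook,tube,axle,knob] C=[hinge,disk,bolt,iron]
Tick 5: prefer A, take tile from A; A=[mast,quill,nail] B=[hook,tube,axle,knob] C=[hinge,disk,bolt,iron,tile]
Tick 6: prefer B, take hook from B; A=[mast,quill,nail] B=[tube,axle,knob] C=[hinge,disk,bolt,iron,tile,hook]
Tick 7: prefer A, take mast from A; A=[quill,nail] B=[tube,axle,knob] C=[hinge,disk,bolt,iron,tile,hook,mast]
Tick 8: prefer B, take tube from B; A=[quill,nail] B=[axle,knob] C=[hinge,disk,bolt,iron,tile,hook,mast,tube]
Tick 9: prefer A, take quill from A; A=[nail] B=[axle,knob] C=[hinge,disk,bolt,iron,tile,hook,mast,tube,quill]

Answer: 9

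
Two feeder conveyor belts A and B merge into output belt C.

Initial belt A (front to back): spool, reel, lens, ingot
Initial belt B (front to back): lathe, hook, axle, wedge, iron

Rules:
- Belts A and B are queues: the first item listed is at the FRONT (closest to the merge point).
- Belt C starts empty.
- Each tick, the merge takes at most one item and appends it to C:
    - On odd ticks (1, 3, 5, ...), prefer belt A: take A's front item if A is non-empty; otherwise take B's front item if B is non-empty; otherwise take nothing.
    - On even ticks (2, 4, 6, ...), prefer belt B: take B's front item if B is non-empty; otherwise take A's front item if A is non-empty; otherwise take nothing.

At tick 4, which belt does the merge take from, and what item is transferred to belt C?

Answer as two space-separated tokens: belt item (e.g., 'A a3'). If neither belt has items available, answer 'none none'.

Tick 1: prefer A, take spool from A; A=[reel,lens,ingot] B=[lathe,hook,axle,wedge,iron] C=[spool]
Tick 2: prefer B, take lathe from B; A=[reel,lens,ingot] B=[hook,axle,wedge,iron] C=[spool,lathe]
Tick 3: prefer A, take reel from A; A=[lens,ingot] B=[hook,axle,wedge,iron] C=[spool,lathe,reel]
Tick 4: prefer B, take hook from B; A=[lens,ingot] B=[axle,wedge,iron] C=[spool,lathe,reel,hook]

Answer: B hook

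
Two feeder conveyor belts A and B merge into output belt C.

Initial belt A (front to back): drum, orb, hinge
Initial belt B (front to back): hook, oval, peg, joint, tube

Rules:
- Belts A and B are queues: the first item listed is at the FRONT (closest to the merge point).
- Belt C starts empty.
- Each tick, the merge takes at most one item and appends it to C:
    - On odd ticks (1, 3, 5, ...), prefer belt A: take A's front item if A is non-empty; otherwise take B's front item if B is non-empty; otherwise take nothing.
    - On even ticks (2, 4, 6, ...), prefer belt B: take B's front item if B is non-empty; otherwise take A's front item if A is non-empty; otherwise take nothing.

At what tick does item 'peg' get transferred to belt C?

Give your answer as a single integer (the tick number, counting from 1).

Answer: 6

Derivation:
Tick 1: prefer A, take drum from A; A=[orb,hinge] B=[hook,oval,peg,joint,tube] C=[drum]
Tick 2: prefer B, take hook from B; A=[orb,hinge] B=[oval,peg,joint,tube] C=[drum,hook]
Tick 3: prefer A, take orb from A; A=[hinge] B=[oval,peg,joint,tube] C=[drum,hook,orb]
Tick 4: prefer B, take oval from B; A=[hinge] B=[peg,joint,tube] C=[drum,hook,orb,oval]
Tick 5: prefer A, take hinge from A; A=[-] B=[peg,joint,tube] C=[drum,hook,orb,oval,hinge]
Tick 6: prefer B, take peg from B; A=[-] B=[joint,tube] C=[drum,hook,orb,oval,hinge,peg]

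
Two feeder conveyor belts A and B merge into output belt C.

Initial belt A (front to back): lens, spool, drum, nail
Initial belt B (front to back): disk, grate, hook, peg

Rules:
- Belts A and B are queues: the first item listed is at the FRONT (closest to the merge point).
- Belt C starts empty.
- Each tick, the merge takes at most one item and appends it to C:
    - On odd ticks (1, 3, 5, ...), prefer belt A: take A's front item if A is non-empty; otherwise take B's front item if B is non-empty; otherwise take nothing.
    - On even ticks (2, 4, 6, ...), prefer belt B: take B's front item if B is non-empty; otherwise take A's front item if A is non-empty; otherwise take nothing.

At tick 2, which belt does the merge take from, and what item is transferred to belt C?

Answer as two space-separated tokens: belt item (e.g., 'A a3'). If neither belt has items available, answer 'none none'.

Tick 1: prefer A, take lens from A; A=[spool,drum,nail] B=[disk,grate,hook,peg] C=[lens]
Tick 2: prefer B, take disk from B; A=[spool,drum,nail] B=[grate,hook,peg] C=[lens,disk]

Answer: B disk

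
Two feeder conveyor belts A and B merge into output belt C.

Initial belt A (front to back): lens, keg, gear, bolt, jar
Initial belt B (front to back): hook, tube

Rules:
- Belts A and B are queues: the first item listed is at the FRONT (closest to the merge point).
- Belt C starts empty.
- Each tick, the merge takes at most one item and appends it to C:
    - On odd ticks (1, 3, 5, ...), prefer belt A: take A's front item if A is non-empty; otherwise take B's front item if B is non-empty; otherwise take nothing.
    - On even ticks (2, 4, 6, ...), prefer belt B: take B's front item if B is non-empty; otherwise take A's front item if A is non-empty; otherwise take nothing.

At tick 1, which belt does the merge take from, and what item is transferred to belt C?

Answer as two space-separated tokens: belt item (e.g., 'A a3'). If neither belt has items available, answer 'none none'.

Tick 1: prefer A, take lens from A; A=[keg,gear,bolt,jar] B=[hook,tube] C=[lens]

Answer: A lens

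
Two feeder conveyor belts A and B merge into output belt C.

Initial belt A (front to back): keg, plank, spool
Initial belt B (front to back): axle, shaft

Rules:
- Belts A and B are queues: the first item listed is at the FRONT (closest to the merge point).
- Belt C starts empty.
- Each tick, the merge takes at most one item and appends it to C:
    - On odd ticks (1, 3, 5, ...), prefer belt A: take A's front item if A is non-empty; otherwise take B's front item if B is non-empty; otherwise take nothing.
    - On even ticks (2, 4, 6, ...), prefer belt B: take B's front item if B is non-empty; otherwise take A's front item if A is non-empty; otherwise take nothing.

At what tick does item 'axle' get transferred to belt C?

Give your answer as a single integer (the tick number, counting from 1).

Tick 1: prefer A, take keg from A; A=[plank,spool] B=[axle,shaft] C=[keg]
Tick 2: prefer B, take axle from B; A=[plank,spool] B=[shaft] C=[keg,axle]

Answer: 2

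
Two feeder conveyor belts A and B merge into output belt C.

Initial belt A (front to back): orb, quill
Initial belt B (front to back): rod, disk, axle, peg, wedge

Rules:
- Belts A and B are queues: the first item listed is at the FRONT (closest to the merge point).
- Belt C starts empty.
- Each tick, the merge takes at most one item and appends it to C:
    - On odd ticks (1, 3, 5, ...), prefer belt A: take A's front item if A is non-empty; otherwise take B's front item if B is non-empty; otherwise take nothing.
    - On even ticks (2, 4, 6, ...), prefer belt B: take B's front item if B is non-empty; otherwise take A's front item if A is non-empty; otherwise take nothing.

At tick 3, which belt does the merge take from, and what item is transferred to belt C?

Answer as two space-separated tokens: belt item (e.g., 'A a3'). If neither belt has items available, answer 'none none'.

Answer: A quill

Derivation:
Tick 1: prefer A, take orb from A; A=[quill] B=[rod,disk,axle,peg,wedge] C=[orb]
Tick 2: prefer B, take rod from B; A=[quill] B=[disk,axle,peg,wedge] C=[orb,rod]
Tick 3: prefer A, take quill from A; A=[-] B=[disk,axle,peg,wedge] C=[orb,rod,quill]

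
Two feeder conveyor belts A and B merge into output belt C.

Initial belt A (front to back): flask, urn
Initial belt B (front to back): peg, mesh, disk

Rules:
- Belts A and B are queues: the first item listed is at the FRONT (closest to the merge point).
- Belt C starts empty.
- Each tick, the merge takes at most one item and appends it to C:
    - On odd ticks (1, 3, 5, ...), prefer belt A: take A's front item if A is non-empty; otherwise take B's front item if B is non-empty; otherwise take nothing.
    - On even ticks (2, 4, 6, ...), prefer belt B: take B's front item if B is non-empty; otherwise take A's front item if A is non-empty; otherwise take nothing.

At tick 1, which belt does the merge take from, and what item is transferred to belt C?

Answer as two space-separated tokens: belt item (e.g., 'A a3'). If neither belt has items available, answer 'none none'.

Tick 1: prefer A, take flask from A; A=[urn] B=[peg,mesh,disk] C=[flask]

Answer: A flask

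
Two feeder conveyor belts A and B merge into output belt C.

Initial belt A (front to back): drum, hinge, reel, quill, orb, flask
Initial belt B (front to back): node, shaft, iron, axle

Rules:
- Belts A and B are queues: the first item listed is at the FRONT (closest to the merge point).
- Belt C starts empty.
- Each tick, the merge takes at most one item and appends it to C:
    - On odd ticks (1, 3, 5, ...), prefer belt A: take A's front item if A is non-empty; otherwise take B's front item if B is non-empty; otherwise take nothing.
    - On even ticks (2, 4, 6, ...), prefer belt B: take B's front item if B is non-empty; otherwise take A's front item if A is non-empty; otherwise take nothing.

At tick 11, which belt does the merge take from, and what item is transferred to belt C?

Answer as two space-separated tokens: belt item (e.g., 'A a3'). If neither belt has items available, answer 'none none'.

Tick 1: prefer A, take drum from A; A=[hinge,reel,quill,orb,flask] B=[node,shaft,iron,axle] C=[drum]
Tick 2: prefer B, take node from B; A=[hinge,reel,quill,orb,flask] B=[shaft,iron,axle] C=[drum,node]
Tick 3: prefer A, take hinge from A; A=[reel,quill,orb,flask] B=[shaft,iron,axle] C=[drum,node,hinge]
Tick 4: prefer B, take shaft from B; A=[reel,quill,orb,flask] B=[iron,axle] C=[drum,node,hinge,shaft]
Tick 5: prefer A, take reel from A; A=[quill,orb,flask] B=[iron,axle] C=[drum,node,hinge,shaft,reel]
Tick 6: prefer B, take iron from B; A=[quill,orb,flask] B=[axle] C=[drum,node,hinge,shaft,reel,iron]
Tick 7: prefer A, take quill from A; A=[orb,flask] B=[axle] C=[drum,node,hinge,shaft,reel,iron,quill]
Tick 8: prefer B, take axle from B; A=[orb,flask] B=[-] C=[drum,node,hinge,shaft,reel,iron,quill,axle]
Tick 9: prefer A, take orb from A; A=[flask] B=[-] C=[drum,node,hinge,shaft,reel,iron,quill,axle,orb]
Tick 10: prefer B, take flask from A; A=[-] B=[-] C=[drum,node,hinge,shaft,reel,iron,quill,axle,orb,flask]
Tick 11: prefer A, both empty, nothing taken; A=[-] B=[-] C=[drum,node,hinge,shaft,reel,iron,quill,axle,orb,flask]

Answer: none none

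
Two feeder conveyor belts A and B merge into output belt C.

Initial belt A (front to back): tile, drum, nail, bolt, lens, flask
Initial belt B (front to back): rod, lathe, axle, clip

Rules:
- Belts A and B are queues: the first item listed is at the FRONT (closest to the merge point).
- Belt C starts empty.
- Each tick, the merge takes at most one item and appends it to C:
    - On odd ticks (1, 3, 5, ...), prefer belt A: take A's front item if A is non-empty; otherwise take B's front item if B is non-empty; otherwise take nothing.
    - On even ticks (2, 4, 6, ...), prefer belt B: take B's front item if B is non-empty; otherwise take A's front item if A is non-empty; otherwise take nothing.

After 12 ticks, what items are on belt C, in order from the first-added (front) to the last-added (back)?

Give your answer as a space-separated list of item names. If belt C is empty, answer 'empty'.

Answer: tile rod drum lathe nail axle bolt clip lens flask

Derivation:
Tick 1: prefer A, take tile from A; A=[drum,nail,bolt,lens,flask] B=[rod,lathe,axle,clip] C=[tile]
Tick 2: prefer B, take rod from B; A=[drum,nail,bolt,lens,flask] B=[lathe,axle,clip] C=[tile,rod]
Tick 3: prefer A, take drum from A; A=[nail,bolt,lens,flask] B=[lathe,axle,clip] C=[tile,rod,drum]
Tick 4: prefer B, take lathe from B; A=[nail,bolt,lens,flask] B=[axle,clip] C=[tile,rod,drum,lathe]
Tick 5: prefer A, take nail from A; A=[bolt,lens,flask] B=[axle,clip] C=[tile,rod,drum,lathe,nail]
Tick 6: prefer B, take axle from B; A=[bolt,lens,flask] B=[clip] C=[tile,rod,drum,lathe,nail,axle]
Tick 7: prefer A, take bolt from A; A=[lens,flask] B=[clip] C=[tile,rod,drum,lathe,nail,axle,bolt]
Tick 8: prefer B, take clip from B; A=[lens,flask] B=[-] C=[tile,rod,drum,lathe,nail,axle,bolt,clip]
Tick 9: prefer A, take lens from A; A=[flask] B=[-] C=[tile,rod,drum,lathe,nail,axle,bolt,clip,lens]
Tick 10: prefer B, take flask from A; A=[-] B=[-] C=[tile,rod,drum,lathe,nail,axle,bolt,clip,lens,flask]
Tick 11: prefer A, both empty, nothing taken; A=[-] B=[-] C=[tile,rod,drum,lathe,nail,axle,bolt,clip,lens,flask]
Tick 12: prefer B, both empty, nothing taken; A=[-] B=[-] C=[tile,rod,drum,lathe,nail,axle,bolt,clip,lens,flask]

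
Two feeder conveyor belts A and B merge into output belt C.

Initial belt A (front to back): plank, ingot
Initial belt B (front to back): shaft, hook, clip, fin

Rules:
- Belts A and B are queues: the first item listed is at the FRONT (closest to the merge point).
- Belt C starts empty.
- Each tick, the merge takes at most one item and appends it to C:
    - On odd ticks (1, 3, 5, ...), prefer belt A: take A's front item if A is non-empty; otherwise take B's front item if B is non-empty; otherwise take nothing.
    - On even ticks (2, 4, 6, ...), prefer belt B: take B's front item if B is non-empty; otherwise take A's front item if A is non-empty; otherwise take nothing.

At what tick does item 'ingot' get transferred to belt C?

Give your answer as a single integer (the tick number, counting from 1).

Answer: 3

Derivation:
Tick 1: prefer A, take plank from A; A=[ingot] B=[shaft,hook,clip,fin] C=[plank]
Tick 2: prefer B, take shaft from B; A=[ingot] B=[hook,clip,fin] C=[plank,shaft]
Tick 3: prefer A, take ingot from A; A=[-] B=[hook,clip,fin] C=[plank,shaft,ingot]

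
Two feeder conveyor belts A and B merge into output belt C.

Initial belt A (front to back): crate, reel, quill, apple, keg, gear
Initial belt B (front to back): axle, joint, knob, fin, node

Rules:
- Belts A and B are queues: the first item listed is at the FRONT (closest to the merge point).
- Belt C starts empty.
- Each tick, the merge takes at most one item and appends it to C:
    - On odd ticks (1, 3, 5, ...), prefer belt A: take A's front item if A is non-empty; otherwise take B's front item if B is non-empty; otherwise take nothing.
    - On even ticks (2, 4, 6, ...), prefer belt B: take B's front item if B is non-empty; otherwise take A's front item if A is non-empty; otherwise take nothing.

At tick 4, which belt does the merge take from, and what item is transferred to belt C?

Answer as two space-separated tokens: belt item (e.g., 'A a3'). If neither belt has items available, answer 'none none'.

Tick 1: prefer A, take crate from A; A=[reel,quill,apple,keg,gear] B=[axle,joint,knob,fin,node] C=[crate]
Tick 2: prefer B, take axle from B; A=[reel,quill,apple,keg,gear] B=[joint,knob,fin,node] C=[crate,axle]
Tick 3: prefer A, take reel from A; A=[quill,apple,keg,gear] B=[joint,knob,fin,node] C=[crate,axle,reel]
Tick 4: prefer B, take joint from B; A=[quill,apple,keg,gear] B=[knob,fin,node] C=[crate,axle,reel,joint]

Answer: B joint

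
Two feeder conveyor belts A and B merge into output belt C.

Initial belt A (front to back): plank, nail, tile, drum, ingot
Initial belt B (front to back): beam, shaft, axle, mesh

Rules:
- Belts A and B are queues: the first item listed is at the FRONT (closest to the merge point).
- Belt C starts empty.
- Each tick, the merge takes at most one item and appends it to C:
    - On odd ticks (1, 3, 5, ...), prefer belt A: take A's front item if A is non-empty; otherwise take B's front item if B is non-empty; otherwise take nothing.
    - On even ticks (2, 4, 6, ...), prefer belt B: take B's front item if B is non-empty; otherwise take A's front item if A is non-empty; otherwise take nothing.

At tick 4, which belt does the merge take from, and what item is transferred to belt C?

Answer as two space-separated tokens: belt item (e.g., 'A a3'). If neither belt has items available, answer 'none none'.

Answer: B shaft

Derivation:
Tick 1: prefer A, take plank from A; A=[nail,tile,drum,ingot] B=[beam,shaft,axle,mesh] C=[plank]
Tick 2: prefer B, take beam from B; A=[nail,tile,drum,ingot] B=[shaft,axle,mesh] C=[plank,beam]
Tick 3: prefer A, take nail from A; A=[tile,drum,ingot] B=[shaft,axle,mesh] C=[plank,beam,nail]
Tick 4: prefer B, take shaft from B; A=[tile,drum,ingot] B=[axle,mesh] C=[plank,beam,nail,shaft]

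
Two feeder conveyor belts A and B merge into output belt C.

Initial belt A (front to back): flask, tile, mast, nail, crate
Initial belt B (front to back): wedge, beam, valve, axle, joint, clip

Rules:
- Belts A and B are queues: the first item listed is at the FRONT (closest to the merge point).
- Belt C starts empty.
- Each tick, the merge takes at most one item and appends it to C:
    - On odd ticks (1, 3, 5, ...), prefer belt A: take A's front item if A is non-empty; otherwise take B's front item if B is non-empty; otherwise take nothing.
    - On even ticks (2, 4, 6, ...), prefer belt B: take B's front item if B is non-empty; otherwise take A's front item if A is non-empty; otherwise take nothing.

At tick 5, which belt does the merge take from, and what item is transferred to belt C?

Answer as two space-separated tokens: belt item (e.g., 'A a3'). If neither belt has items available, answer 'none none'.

Answer: A mast

Derivation:
Tick 1: prefer A, take flask from A; A=[tile,mast,nail,crate] B=[wedge,beam,valve,axle,joint,clip] C=[flask]
Tick 2: prefer B, take wedge from B; A=[tile,mast,nail,crate] B=[beam,valve,axle,joint,clip] C=[flask,wedge]
Tick 3: prefer A, take tile from A; A=[mast,nail,crate] B=[beam,valve,axle,joint,clip] C=[flask,wedge,tile]
Tick 4: prefer B, take beam from B; A=[mast,nail,crate] B=[valve,axle,joint,clip] C=[flask,wedge,tile,beam]
Tick 5: prefer A, take mast from A; A=[nail,crate] B=[valve,axle,joint,clip] C=[flask,wedge,tile,beam,mast]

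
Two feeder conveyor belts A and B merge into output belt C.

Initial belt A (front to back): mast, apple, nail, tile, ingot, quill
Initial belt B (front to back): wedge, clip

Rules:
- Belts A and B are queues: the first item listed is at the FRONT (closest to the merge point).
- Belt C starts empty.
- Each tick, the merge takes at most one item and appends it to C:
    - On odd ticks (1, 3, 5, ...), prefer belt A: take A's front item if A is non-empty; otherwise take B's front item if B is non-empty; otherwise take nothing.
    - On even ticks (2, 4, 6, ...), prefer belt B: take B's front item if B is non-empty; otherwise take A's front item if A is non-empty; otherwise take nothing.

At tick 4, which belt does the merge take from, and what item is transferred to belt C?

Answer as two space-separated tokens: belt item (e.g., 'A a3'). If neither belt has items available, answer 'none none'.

Tick 1: prefer A, take mast from A; A=[apple,nail,tile,ingot,quill] B=[wedge,clip] C=[mast]
Tick 2: prefer B, take wedge from B; A=[apple,nail,tile,ingot,quill] B=[clip] C=[mast,wedge]
Tick 3: prefer A, take apple from A; A=[nail,tile,ingot,quill] B=[clip] C=[mast,wedge,apple]
Tick 4: prefer B, take clip from B; A=[nail,tile,ingot,quill] B=[-] C=[mast,wedge,apple,clip]

Answer: B clip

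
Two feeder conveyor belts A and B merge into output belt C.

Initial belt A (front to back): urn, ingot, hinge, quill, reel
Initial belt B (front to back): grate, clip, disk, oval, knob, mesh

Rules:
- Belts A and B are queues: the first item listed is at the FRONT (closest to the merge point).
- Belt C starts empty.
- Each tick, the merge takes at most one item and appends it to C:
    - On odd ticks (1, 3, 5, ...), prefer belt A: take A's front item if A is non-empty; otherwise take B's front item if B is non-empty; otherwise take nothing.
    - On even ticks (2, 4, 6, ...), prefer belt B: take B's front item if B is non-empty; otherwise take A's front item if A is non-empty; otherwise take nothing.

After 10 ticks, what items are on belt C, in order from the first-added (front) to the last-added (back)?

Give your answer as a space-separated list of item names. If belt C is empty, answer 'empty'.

Tick 1: prefer A, take urn from A; A=[ingot,hinge,quill,reel] B=[grate,clip,disk,oval,knob,mesh] C=[urn]
Tick 2: prefer B, take grate from B; A=[ingot,hinge,quill,reel] B=[clip,disk,oval,knob,mesh] C=[urn,grate]
Tick 3: prefer A, take ingot from A; A=[hinge,quill,reel] B=[clip,disk,oval,knob,mesh] C=[urn,grate,ingot]
Tick 4: prefer B, take clip from B; A=[hinge,quill,reel] B=[disk,oval,knob,mesh] C=[urn,grate,ingot,clip]
Tick 5: prefer A, take hinge from A; A=[quill,reel] B=[disk,oval,knob,mesh] C=[urn,grate,ingot,clip,hinge]
Tick 6: prefer B, take disk from B; A=[quill,reel] B=[oval,knob,mesh] C=[urn,grate,ingot,clip,hinge,disk]
Tick 7: prefer A, take quill from A; A=[reel] B=[oval,knob,mesh] C=[urn,grate,ingot,clip,hinge,disk,quill]
Tick 8: prefer B, take oval from B; A=[reel] B=[knob,mesh] C=[urn,grate,ingot,clip,hinge,disk,quill,oval]
Tick 9: prefer A, take reel from A; A=[-] B=[knob,mesh] C=[urn,grate,ingot,clip,hinge,disk,quill,oval,reel]
Tick 10: prefer B, take knob from B; A=[-] B=[mesh] C=[urn,grate,ingot,clip,hinge,disk,quill,oval,reel,knob]

Answer: urn grate ingot clip hinge disk quill oval reel knob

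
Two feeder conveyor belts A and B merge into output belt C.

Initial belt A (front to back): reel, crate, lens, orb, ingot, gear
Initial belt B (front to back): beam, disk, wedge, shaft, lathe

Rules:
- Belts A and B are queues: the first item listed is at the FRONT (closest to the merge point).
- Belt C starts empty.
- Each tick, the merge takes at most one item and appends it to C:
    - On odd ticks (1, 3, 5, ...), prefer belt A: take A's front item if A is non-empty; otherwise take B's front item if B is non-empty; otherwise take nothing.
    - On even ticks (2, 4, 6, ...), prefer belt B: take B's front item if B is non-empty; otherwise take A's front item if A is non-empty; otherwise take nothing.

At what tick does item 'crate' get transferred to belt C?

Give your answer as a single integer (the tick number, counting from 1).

Tick 1: prefer A, take reel from A; A=[crate,lens,orb,ingot,gear] B=[beam,disk,wedge,shaft,lathe] C=[reel]
Tick 2: prefer B, take beam from B; A=[crate,lens,orb,ingot,gear] B=[disk,wedge,shaft,lathe] C=[reel,beam]
Tick 3: prefer A, take crate from A; A=[lens,orb,ingot,gear] B=[disk,wedge,shaft,lathe] C=[reel,beam,crate]

Answer: 3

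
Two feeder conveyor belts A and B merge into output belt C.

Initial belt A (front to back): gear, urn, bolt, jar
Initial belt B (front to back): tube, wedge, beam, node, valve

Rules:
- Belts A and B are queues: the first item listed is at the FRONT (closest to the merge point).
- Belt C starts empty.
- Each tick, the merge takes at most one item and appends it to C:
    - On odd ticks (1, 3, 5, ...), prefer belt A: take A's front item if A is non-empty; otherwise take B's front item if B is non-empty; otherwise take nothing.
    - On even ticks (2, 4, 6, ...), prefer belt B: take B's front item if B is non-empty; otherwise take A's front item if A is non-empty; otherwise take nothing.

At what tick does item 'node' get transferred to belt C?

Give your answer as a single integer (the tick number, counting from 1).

Tick 1: prefer A, take gear from A; A=[urn,bolt,jar] B=[tube,wedge,beam,node,valve] C=[gear]
Tick 2: prefer B, take tube from B; A=[urn,bolt,jar] B=[wedge,beam,node,valve] C=[gear,tube]
Tick 3: prefer A, take urn from A; A=[bolt,jar] B=[wedge,beam,node,valve] C=[gear,tube,urn]
Tick 4: prefer B, take wedge from B; A=[bolt,jar] B=[beam,node,valve] C=[gear,tube,urn,wedge]
Tick 5: prefer A, take bolt from A; A=[jar] B=[beam,node,valve] C=[gear,tube,urn,wedge,bolt]
Tick 6: prefer B, take beam from B; A=[jar] B=[node,valve] C=[gear,tube,urn,wedge,bolt,beam]
Tick 7: prefer A, take jar from A; A=[-] B=[node,valve] C=[gear,tube,urn,wedge,bolt,beam,jar]
Tick 8: prefer B, take node from B; A=[-] B=[valve] C=[gear,tube,urn,wedge,bolt,beam,jar,node]

Answer: 8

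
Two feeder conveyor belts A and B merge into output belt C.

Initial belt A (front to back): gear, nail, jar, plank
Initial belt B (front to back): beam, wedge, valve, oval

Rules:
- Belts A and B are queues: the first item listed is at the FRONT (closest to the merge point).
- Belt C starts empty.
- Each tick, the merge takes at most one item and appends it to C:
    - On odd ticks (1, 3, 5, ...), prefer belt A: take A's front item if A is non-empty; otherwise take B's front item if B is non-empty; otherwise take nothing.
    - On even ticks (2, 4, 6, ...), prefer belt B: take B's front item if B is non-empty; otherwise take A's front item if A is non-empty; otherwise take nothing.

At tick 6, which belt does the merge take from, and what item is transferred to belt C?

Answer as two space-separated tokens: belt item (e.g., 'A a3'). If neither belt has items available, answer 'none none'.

Answer: B valve

Derivation:
Tick 1: prefer A, take gear from A; A=[nail,jar,plank] B=[beam,wedge,valve,oval] C=[gear]
Tick 2: prefer B, take beam from B; A=[nail,jar,plank] B=[wedge,valve,oval] C=[gear,beam]
Tick 3: prefer A, take nail from A; A=[jar,plank] B=[wedge,valve,oval] C=[gear,beam,nail]
Tick 4: prefer B, take wedge from B; A=[jar,plank] B=[valve,oval] C=[gear,beam,nail,wedge]
Tick 5: prefer A, take jar from A; A=[plank] B=[valve,oval] C=[gear,beam,nail,wedge,jar]
Tick 6: prefer B, take valve from B; A=[plank] B=[oval] C=[gear,beam,nail,wedge,jar,valve]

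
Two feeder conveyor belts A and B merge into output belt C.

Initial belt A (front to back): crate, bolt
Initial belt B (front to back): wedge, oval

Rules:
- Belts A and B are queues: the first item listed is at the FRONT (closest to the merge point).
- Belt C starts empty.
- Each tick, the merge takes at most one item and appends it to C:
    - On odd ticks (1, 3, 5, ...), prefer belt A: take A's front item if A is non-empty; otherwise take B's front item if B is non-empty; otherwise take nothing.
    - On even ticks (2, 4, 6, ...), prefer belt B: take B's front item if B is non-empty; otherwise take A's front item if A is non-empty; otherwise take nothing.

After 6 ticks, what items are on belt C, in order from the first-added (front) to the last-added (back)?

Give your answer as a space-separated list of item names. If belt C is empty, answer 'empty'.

Tick 1: prefer A, take crate from A; A=[bolt] B=[wedge,oval] C=[crate]
Tick 2: prefer B, take wedge from B; A=[bolt] B=[oval] C=[crate,wedge]
Tick 3: prefer A, take bolt from A; A=[-] B=[oval] C=[crate,wedge,bolt]
Tick 4: prefer B, take oval from B; A=[-] B=[-] C=[crate,wedge,bolt,oval]
Tick 5: prefer A, both empty, nothing taken; A=[-] B=[-] C=[crate,wedge,bolt,oval]
Tick 6: prefer B, both empty, nothing taken; A=[-] B=[-] C=[crate,wedge,bolt,oval]

Answer: crate wedge bolt oval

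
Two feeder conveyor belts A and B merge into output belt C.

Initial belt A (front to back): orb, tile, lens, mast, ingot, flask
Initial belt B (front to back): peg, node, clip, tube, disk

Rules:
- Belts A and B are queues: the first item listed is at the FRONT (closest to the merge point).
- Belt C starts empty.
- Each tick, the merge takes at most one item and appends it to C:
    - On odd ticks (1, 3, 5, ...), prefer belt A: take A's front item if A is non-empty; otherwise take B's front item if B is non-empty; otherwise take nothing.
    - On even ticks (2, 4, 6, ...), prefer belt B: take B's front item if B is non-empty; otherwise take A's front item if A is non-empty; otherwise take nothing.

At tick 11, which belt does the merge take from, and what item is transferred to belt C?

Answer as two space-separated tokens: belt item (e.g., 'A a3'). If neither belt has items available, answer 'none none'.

Answer: A flask

Derivation:
Tick 1: prefer A, take orb from A; A=[tile,lens,mast,ingot,flask] B=[peg,node,clip,tube,disk] C=[orb]
Tick 2: prefer B, take peg from B; A=[tile,lens,mast,ingot,flask] B=[node,clip,tube,disk] C=[orb,peg]
Tick 3: prefer A, take tile from A; A=[lens,mast,ingot,flask] B=[node,clip,tube,disk] C=[orb,peg,tile]
Tick 4: prefer B, take node from B; A=[lens,mast,ingot,flask] B=[clip,tube,disk] C=[orb,peg,tile,node]
Tick 5: prefer A, take lens from A; A=[mast,ingot,flask] B=[clip,tube,disk] C=[orb,peg,tile,node,lens]
Tick 6: prefer B, take clip from B; A=[mast,ingot,flask] B=[tube,disk] C=[orb,peg,tile,node,lens,clip]
Tick 7: prefer A, take mast from A; A=[ingot,flask] B=[tube,disk] C=[orb,peg,tile,node,lens,clip,mast]
Tick 8: prefer B, take tube from B; A=[ingot,flask] B=[disk] C=[orb,peg,tile,node,lens,clip,mast,tube]
Tick 9: prefer A, take ingot from A; A=[flask] B=[disk] C=[orb,peg,tile,node,lens,clip,mast,tube,ingot]
Tick 10: prefer B, take disk from B; A=[flask] B=[-] C=[orb,peg,tile,node,lens,clip,mast,tube,ingot,disk]
Tick 11: prefer A, take flask from A; A=[-] B=[-] C=[orb,peg,tile,node,lens,clip,mast,tube,ingot,disk,flask]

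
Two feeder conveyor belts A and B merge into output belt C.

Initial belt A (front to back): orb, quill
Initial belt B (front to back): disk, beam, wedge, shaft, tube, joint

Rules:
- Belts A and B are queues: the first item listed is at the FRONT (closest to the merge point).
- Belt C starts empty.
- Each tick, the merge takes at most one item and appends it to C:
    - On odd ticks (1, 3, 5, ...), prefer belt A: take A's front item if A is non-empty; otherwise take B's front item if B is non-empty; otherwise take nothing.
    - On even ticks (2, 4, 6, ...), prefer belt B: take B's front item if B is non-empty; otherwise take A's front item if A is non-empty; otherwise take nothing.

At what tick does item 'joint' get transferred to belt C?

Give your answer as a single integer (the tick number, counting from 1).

Answer: 8

Derivation:
Tick 1: prefer A, take orb from A; A=[quill] B=[disk,beam,wedge,shaft,tube,joint] C=[orb]
Tick 2: prefer B, take disk from B; A=[quill] B=[beam,wedge,shaft,tube,joint] C=[orb,disk]
Tick 3: prefer A, take quill from A; A=[-] B=[beam,wedge,shaft,tube,joint] C=[orb,disk,quill]
Tick 4: prefer B, take beam from B; A=[-] B=[wedge,shaft,tube,joint] C=[orb,disk,quill,beam]
Tick 5: prefer A, take wedge from B; A=[-] B=[shaft,tube,joint] C=[orb,disk,quill,beam,wedge]
Tick 6: prefer B, take shaft from B; A=[-] B=[tube,joint] C=[orb,disk,quill,beam,wedge,shaft]
Tick 7: prefer A, take tube from B; A=[-] B=[joint] C=[orb,disk,quill,beam,wedge,shaft,tube]
Tick 8: prefer B, take joint from B; A=[-] B=[-] C=[orb,disk,quill,beam,wedge,shaft,tube,joint]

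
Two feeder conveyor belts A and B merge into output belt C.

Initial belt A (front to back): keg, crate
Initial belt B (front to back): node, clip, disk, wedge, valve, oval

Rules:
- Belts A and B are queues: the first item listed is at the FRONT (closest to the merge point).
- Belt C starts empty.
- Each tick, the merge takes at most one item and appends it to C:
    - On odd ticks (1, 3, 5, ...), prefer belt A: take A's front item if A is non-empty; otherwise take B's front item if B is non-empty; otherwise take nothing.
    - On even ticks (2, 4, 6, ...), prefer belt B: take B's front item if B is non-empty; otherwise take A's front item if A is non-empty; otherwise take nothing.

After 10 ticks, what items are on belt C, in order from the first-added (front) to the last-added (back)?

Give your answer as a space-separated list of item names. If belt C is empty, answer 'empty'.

Tick 1: prefer A, take keg from A; A=[crate] B=[node,clip,disk,wedge,valve,oval] C=[keg]
Tick 2: prefer B, take node from B; A=[crate] B=[clip,disk,wedge,valve,oval] C=[keg,node]
Tick 3: prefer A, take crate from A; A=[-] B=[clip,disk,wedge,valve,oval] C=[keg,node,crate]
Tick 4: prefer B, take clip from B; A=[-] B=[disk,wedge,valve,oval] C=[keg,node,crate,clip]
Tick 5: prefer A, take disk from B; A=[-] B=[wedge,valve,oval] C=[keg,node,crate,clip,disk]
Tick 6: prefer B, take wedge from B; A=[-] B=[valve,oval] C=[keg,node,crate,clip,disk,wedge]
Tick 7: prefer A, take valve from B; A=[-] B=[oval] C=[keg,node,crate,clip,disk,wedge,valve]
Tick 8: prefer B, take oval from B; A=[-] B=[-] C=[keg,node,crate,clip,disk,wedge,valve,oval]
Tick 9: prefer A, both empty, nothing taken; A=[-] B=[-] C=[keg,node,crate,clip,disk,wedge,valve,oval]
Tick 10: prefer B, both empty, nothing taken; A=[-] B=[-] C=[keg,node,crate,clip,disk,wedge,valve,oval]

Answer: keg node crate clip disk wedge valve oval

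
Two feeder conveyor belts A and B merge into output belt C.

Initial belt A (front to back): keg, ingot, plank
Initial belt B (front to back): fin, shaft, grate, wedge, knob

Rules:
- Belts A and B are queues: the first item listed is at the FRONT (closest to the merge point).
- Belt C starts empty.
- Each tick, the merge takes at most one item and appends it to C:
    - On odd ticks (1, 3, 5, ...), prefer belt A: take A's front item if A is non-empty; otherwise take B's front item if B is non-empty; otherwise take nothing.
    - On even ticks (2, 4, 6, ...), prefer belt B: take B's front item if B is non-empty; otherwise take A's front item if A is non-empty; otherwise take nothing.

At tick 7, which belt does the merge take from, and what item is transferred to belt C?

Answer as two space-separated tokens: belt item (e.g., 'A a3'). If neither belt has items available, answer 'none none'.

Tick 1: prefer A, take keg from A; A=[ingot,plank] B=[fin,shaft,grate,wedge,knob] C=[keg]
Tick 2: prefer B, take fin from B; A=[ingot,plank] B=[shaft,grate,wedge,knob] C=[keg,fin]
Tick 3: prefer A, take ingot from A; A=[plank] B=[shaft,grate,wedge,knob] C=[keg,fin,ingot]
Tick 4: prefer B, take shaft from B; A=[plank] B=[grate,wedge,knob] C=[keg,fin,ingot,shaft]
Tick 5: prefer A, take plank from A; A=[-] B=[grate,wedge,knob] C=[keg,fin,ingot,shaft,plank]
Tick 6: prefer B, take grate from B; A=[-] B=[wedge,knob] C=[keg,fin,ingot,shaft,plank,grate]
Tick 7: prefer A, take wedge from B; A=[-] B=[knob] C=[keg,fin,ingot,shaft,plank,grate,wedge]

Answer: B wedge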